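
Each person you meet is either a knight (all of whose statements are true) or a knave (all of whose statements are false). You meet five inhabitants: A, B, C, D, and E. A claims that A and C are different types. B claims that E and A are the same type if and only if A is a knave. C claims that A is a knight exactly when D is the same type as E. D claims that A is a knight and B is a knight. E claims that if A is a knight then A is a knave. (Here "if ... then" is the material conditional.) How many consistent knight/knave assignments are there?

1

Consistent assignments:
  A=knight, B=knight, C=knave, D=knight, E=knave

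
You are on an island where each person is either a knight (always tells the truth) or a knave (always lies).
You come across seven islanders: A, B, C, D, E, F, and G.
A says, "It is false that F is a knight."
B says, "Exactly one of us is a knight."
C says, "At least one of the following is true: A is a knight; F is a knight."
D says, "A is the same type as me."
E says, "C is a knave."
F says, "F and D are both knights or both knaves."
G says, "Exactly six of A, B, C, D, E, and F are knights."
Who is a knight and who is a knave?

A is a knight, B is a knave, C is a knight, D is a knight, E is a knave, F is a knave, and G is a knave.

A (knight): "it is false that F is a knight" — true. ✓
As a knave, B's statement "exactly one of us is a knight" should be false; it is.
C is a knight; "at least one of the following is true: A is a knight; F is a knight" is true, as required.
D is a knight; "A is the same type as me" is true, as required.
E is a knave; "C is a knave" is false, as required.
F is a knave, so "F and D are both knights or both knaves" must be false — and it is.
Since G is a knave, "exactly six of A, B, C, D, E, and F are knights" needs to be false, which holds.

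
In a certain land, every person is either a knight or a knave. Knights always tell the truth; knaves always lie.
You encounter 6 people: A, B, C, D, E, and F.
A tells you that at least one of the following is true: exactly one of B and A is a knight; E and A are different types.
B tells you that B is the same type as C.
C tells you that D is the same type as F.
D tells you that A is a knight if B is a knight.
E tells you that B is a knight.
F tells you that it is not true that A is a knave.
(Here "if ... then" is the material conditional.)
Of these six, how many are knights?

4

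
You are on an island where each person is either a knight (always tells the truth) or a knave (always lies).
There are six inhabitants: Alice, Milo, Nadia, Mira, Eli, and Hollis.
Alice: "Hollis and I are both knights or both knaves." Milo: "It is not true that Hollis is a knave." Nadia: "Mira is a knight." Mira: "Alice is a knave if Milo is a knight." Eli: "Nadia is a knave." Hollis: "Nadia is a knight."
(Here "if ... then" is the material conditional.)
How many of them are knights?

The unique consistent assignment is Alice=knave, Milo=knight, Nadia=knight, Mira=knight, Eli=knave, Hollis=knight.
That has 4 knights.

4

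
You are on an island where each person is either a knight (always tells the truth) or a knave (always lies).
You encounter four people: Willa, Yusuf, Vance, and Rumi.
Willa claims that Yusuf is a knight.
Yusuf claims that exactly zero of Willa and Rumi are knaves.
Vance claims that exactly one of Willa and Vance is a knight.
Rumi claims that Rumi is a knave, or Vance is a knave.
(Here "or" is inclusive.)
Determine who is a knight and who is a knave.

Knights: Rumi. Knaves: Willa, Yusuf, and Vance.

Suppose Willa is a knight. Then Willa's statement "Yusuf is a knight" would have to be true. Checking the 8 ways to assign the others, none is consistent with every speaker.
(For instance, with Yusuf=knave, Vance=knave, Rumi=knight, Willa's claim "Yusuf is a knight" comes out false where it would need to be true.)
So Willa must be a knave, making "Yusuf is a knight" false. Taking Willa=knave, Yusuf=knave, Vance=knave, Rumi=knight, each remaining statement checks out:
  Yusuf (knave): "exactly zero of Willa and Rumi are knaves" — false. ✓
  Vance (knave): "exactly one of Willa and Vance is a knight" — false. ✓
  Rumi (knight): "Rumi is a knave, or Vance is a knave" — true. ✓
This is the unique consistent assignment.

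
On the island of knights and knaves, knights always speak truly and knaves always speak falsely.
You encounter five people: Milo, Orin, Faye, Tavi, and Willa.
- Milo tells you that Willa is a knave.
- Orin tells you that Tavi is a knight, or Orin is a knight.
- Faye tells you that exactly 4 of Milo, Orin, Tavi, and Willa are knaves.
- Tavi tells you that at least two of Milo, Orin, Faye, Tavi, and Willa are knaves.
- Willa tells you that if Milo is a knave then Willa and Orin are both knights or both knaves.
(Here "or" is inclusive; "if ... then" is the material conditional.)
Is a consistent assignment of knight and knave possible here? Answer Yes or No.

Yes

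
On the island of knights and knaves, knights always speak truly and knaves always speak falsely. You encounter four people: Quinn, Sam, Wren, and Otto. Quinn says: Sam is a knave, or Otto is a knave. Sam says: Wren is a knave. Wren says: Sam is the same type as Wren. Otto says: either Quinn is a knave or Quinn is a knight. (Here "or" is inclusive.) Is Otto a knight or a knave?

Otto is a knight.

Consistent assignments: {Quinn=knave, Sam=knight, Wren=knave, Otto=knight}
In every consistent assignment, Otto is a knight.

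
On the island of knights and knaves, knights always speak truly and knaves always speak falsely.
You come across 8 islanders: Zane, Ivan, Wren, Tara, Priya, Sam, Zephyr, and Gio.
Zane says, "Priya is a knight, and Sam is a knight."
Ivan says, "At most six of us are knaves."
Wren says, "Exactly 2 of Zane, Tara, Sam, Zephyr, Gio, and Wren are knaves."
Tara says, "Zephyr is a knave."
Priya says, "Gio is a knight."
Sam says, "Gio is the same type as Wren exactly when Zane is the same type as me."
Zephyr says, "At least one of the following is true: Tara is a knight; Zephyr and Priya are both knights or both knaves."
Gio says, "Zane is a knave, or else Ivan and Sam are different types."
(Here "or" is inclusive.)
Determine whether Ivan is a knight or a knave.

Ivan is a knight.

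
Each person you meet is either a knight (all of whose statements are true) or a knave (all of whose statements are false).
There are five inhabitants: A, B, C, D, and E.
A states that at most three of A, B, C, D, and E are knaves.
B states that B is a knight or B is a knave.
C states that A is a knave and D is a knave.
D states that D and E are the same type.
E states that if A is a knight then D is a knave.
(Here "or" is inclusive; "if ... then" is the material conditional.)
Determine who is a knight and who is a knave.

A is a knight, and the claim "at most three of A, B, C, D, and E are knaves" is indeed True.
B is a knight, and the claim "B is a knight or B is a knave" is indeed True.
C is a knave; "A is a knave and D is a knave" is false, as required.
D is a knave, so "D and E are the same type" must be false — and it is.
Since E is a knight, "if A is a knight then D is a knave" needs to be True, which holds.

A is a knight, B is a knight, C is a knave, D is a knave, and E is a knight.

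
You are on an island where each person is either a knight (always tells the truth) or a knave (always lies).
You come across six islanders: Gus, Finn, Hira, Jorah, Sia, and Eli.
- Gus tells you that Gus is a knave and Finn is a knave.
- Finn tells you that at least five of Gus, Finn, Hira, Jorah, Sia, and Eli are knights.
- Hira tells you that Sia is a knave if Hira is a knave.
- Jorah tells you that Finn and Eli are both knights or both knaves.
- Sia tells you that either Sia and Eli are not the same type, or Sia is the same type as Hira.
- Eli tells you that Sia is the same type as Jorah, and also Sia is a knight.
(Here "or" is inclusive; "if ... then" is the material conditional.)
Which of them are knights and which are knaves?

Knights: Finn, Hira, Jorah, Sia, and Eli. Knaves: Gus.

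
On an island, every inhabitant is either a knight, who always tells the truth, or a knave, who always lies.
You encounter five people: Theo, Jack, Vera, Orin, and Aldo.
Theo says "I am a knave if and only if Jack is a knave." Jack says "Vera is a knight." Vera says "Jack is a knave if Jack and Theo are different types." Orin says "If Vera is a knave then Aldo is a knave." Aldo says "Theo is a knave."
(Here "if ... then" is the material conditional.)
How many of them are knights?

4

The unique consistent assignment is Theo=knight, Jack=knight, Vera=knight, Orin=knight, Aldo=knave.
That has 4 knights.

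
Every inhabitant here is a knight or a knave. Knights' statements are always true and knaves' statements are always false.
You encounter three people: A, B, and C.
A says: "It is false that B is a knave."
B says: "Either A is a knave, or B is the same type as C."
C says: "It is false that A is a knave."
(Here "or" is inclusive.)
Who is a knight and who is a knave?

Suppose A is a knave. Then A's statement "it is false that B is a knave" would have to be false. Checking the 4 ways to assign the others, none is consistent with every speaker.
(For instance, with B=knight, C=knight, A's claim "it is false that B is a knave" comes out true where it would need to be false.)
So A must be a knight, making "it is false that B is a knave" true. Taking A=knight, B=knight, C=knight, each remaining statement checks out:
  B (knight): "either A is a knave, or B is the same type as C" — true. ✓
  C (knight): "it is false that A is a knave" — true. ✓
This is the unique consistent assignment.

A is a knight, B is a knight, and C is a knight.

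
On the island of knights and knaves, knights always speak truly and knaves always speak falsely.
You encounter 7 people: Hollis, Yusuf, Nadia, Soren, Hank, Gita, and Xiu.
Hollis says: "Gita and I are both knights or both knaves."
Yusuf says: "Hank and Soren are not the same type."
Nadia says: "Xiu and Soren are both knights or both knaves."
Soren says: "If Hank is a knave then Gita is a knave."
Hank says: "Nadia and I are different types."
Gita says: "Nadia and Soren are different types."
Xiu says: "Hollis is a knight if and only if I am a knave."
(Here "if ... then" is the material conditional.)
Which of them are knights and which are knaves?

Knights: Soren, Hank, and Gita. Knaves: Hollis, Yusuf, Nadia, and Xiu.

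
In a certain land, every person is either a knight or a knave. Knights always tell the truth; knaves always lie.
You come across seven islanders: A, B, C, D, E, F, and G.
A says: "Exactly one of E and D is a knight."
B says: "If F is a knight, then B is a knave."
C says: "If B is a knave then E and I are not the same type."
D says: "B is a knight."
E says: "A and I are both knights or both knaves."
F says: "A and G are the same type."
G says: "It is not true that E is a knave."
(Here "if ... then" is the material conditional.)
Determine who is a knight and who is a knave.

Knights: A, B, C, and D. Knaves: E, F, and G.

A (knight): "exactly one of E and D is a knight" — true. ✓
B is a knight, and the claim "if F is a knight, then B is a knave" is indeed true.
Since C is a knight, "if B is a knave then E and I are not the same type" needs to be true, which holds.
Since D is a knight, "B is a knight" needs to be true, which holds.
E is a knave, and the claim "A and I are both knights or both knaves" is indeed false.
As a knave, F's statement "A and G are the same type" should be false; it is.
Since G is a knave, "it is not true that E is a knave" needs to be false, which holds.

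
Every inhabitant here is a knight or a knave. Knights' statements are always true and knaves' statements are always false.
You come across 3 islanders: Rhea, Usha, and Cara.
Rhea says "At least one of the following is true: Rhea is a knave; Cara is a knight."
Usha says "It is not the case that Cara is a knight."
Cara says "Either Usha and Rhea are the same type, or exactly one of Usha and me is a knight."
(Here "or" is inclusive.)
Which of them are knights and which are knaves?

Rhea is a knight, Usha is a knave, and Cara is a knight.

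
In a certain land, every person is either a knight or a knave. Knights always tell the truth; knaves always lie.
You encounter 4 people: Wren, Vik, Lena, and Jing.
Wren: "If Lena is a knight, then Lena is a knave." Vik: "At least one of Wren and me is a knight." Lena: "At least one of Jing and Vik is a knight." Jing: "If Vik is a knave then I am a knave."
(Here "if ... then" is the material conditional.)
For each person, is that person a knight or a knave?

Wren is a knave, Vik is a knight, Lena is a knight, and Jing is a knight.

As a knave, Wren's statement "if Lena is a knight, then Lena is a knave" should be False; it is.
Vik is a knight; "at least one of Wren and me is a knight" is true, as required.
As a knight, Lena's statement "at least one of Jing and Vik is a knight" should be true; it is.
Jing is a knight, so "if Vik is a knave then I am a knave" must be true — and it is.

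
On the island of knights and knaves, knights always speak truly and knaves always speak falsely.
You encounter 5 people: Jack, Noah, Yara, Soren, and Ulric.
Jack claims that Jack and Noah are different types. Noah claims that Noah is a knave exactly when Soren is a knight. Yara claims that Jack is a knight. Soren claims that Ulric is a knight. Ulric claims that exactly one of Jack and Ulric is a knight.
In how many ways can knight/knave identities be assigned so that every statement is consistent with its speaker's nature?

1

Consistent assignments:
  Jack=knave, Noah=knave, Yara=knave, Soren=knave, Ulric=knave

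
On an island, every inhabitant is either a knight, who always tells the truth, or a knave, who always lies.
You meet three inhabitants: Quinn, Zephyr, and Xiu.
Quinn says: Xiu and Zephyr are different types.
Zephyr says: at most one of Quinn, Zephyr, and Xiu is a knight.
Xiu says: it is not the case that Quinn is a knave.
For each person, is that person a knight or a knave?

Quinn is a knight, Zephyr is a knave, and Xiu is a knight.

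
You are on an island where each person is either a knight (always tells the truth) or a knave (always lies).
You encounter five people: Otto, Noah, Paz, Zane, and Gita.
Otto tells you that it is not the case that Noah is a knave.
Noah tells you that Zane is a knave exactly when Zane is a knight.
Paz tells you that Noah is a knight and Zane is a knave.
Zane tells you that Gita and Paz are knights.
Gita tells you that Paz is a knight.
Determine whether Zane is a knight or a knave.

Zane is a knave.

Consistent assignments: {Otto=knave, Noah=knave, Paz=knave, Zane=knave, Gita=knave}
In every consistent assignment, Zane is a knave.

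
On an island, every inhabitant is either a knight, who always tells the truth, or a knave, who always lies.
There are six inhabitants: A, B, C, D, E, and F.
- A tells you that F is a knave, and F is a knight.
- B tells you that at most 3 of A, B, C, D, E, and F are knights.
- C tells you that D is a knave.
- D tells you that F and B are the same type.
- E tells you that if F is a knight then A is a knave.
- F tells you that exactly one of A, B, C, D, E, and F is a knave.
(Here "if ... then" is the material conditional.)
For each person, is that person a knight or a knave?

A is a knave, B is a knight, C is a knight, D is a knave, E is a knight, and F is a knave.

Since A is a knave, "F is a knave, and F is a knight" needs to be False, which holds.
As a knight, B's statement "at most 3 of A, B, C, D, E, and F are knights" should be True; it is.
C (knight): "D is a knave" — True. ✓
D (knave): "F and B are the same type" — False. ✓
Since E is a knight, "if F is a knight then A is a knave" needs to be True, which holds.
Since F is a knave, "exactly one of A, B, C, D, E, and F is a knave" needs to be False, which holds.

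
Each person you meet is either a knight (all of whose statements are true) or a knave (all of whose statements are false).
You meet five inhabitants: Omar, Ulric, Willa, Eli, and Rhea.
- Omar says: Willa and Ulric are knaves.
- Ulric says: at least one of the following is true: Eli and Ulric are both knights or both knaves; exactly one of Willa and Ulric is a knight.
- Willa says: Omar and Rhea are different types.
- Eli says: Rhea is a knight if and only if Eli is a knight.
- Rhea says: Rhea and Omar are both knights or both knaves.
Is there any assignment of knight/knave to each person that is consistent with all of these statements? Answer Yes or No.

One consistent assignment: Omar=knight, Ulric=knave, Willa=knave, Eli=knight, Rhea=knight.

Yes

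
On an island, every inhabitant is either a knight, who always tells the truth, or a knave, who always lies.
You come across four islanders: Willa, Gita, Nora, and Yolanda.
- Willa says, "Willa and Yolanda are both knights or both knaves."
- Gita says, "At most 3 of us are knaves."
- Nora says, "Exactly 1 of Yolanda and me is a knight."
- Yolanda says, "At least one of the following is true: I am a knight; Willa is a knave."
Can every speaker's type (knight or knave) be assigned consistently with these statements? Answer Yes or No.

Checking all 16 assignments, each has at least one speaker whose statement's truth value contradicts their type.

No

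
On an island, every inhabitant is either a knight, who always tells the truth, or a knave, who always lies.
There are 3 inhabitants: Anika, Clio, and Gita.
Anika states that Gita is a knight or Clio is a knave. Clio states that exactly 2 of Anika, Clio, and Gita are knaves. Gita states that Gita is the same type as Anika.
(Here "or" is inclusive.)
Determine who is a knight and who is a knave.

Anika is a knight, Clio is a knave, and Gita is a knight.

Suppose Anika is a knave. Then Anika's statement "Gita is a knight or Clio is a knave" would have to be false. Checking the 4 ways to assign the others, none is consistent with every speaker.
(For instance, with Clio=knave, Gita=knight, Anika's claim "Gita is a knight or Clio is a knave" comes out true where it would need to be false.)
So Anika must be a knight, making "Gita is a knight or Clio is a knave" true. Taking Anika=knight, Clio=knave, Gita=knight, each remaining statement checks out:
  Clio (knave): "exactly 2 of Anika, Clio, and Gita are knaves" — false. ✓
  Gita (knight): "Gita is the same type as Anika" — true. ✓
This is the unique consistent assignment.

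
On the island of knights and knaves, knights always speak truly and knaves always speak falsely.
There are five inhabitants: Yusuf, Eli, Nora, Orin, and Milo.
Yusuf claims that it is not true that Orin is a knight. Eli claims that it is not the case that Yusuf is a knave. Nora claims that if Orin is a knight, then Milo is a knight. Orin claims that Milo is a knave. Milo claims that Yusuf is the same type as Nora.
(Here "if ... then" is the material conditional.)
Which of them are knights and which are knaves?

Yusuf is a knight, Eli is a knight, Nora is a knight, Orin is a knave, and Milo is a knight.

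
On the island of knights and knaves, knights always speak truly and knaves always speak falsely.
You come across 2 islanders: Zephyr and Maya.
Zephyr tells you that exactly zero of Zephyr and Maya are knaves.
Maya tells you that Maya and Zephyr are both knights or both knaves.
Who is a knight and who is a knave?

Zephyr is a knight and Maya is a knight.

Suppose Zephyr is a knave. Then Zephyr's statement "exactly zero of Zephyr and Maya are knaves" would have to be false. Checking the 2 ways to assign the others, none is consistent with every speaker.
(For instance, with Maya=knight, Maya's claim "Maya and Zephyr are both knights or both knaves" comes out false where it would need to be true.)
So Zephyr must be a knight, making "exactly zero of Zephyr and Maya are knaves" true. Taking Zephyr=knight, Maya=knight, each remaining statement checks out:
  Maya (knight): "Maya and Zephyr are both knights or both knaves" — true. ✓
This is the unique consistent assignment.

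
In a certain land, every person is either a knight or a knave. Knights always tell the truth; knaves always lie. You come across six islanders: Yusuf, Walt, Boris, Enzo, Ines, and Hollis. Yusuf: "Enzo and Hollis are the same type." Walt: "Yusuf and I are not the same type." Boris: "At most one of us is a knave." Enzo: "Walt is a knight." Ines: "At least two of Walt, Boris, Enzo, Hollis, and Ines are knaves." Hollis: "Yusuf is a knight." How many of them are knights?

The unique consistent assignment is Yusuf=knave, Walt=knight, Boris=knave, Enzo=knight, Ines=knight, Hollis=knave.
That has 3 knights.

3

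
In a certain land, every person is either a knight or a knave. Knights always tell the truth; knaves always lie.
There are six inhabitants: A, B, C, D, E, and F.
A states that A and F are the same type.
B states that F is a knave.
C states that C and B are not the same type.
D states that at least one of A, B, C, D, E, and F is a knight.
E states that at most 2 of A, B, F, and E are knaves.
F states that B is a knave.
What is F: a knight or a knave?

F is a knight.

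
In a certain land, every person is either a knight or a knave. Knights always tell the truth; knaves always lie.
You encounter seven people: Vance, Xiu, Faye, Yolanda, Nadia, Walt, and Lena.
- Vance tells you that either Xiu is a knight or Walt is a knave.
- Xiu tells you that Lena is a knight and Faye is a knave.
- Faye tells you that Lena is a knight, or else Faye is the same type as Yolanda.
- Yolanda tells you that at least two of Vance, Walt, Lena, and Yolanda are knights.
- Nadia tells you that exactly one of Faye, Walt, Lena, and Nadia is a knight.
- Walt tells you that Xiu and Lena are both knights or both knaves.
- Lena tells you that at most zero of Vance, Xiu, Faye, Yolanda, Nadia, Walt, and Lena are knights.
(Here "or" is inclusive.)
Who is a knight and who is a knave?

Knights: Faye, Yolanda, and Walt. Knaves: Vance, Xiu, Nadia, and Lena.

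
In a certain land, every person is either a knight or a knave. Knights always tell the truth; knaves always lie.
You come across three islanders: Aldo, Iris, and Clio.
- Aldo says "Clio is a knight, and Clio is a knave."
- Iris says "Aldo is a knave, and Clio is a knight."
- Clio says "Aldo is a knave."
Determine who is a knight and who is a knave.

Aldo is a knave, Iris is a knight, and Clio is a knight.

Suppose Aldo is a knight. Then Aldo's statement "Clio is a knight, and Clio is a knave" would have to be true. Checking the 4 ways to assign the others, none is consistent with every speaker.
(For instance, with Iris=knight, Clio=knight, Aldo's claim "Clio is a knight, and Clio is a knave" comes out false where it would need to be true.)
So Aldo must be a knave, making "Clio is a knight, and Clio is a knave" false. Taking Aldo=knave, Iris=knight, Clio=knight, each remaining statement checks out:
  Iris (knight): "Aldo is a knave, and Clio is a knight" — true. ✓
  Clio (knight): "Aldo is a knave" — true. ✓
This is the unique consistent assignment.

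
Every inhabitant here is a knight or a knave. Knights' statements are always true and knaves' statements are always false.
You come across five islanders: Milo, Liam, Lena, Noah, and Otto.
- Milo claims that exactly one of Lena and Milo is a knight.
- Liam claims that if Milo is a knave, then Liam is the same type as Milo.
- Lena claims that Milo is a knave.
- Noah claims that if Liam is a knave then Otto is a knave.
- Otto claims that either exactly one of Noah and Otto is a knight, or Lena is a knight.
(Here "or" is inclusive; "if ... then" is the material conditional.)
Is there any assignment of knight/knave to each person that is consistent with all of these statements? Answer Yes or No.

No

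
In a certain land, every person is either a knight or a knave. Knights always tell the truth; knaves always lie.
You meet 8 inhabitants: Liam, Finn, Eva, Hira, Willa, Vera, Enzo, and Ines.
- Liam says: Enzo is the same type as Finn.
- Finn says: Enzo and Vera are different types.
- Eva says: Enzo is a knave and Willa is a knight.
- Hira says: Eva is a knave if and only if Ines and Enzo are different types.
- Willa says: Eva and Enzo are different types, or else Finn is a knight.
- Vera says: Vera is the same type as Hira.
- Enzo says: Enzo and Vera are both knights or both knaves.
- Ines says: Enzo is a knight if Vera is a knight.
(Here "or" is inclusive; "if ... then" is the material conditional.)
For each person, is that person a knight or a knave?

Knights: Finn, Eva, Hira, Willa, and Vera. Knaves: Liam, Enzo, and Ines.

Liam is a knave; "Enzo is the same type as Finn" is false, as required.
Finn is a knight; "Enzo and Vera are different types" is True, as required.
Eva is a knight, so "Enzo is a knave and Willa is a knight" must be True — and it is.
As a knight, Hira's statement "Eva is a knave if and only if Ines and Enzo are different types" should be True; it is.
Willa (knight): "Eva and Enzo are different types, or else Finn is a knight" — True. ✓
Since Vera is a knight, "Vera is the same type as Hira" needs to be True, which holds.
Since Enzo is a knave, "Enzo and Vera are both knights or both knaves" needs to be false, which holds.
Ines (knave): "Enzo is a knight if Vera is a knight" — false. ✓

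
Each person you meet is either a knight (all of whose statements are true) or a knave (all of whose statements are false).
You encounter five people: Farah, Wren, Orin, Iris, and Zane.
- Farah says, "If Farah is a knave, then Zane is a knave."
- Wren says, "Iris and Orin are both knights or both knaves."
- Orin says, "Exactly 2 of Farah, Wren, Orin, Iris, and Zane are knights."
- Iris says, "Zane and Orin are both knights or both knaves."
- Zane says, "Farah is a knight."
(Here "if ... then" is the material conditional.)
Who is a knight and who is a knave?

Farah is a knight, Wren is a knight, Orin is a knave, Iris is a knave, and Zane is a knight.

Suppose Farah is a knave. Then Farah's statement "if Farah is a knave, then Zane is a knave" would have to be false. Checking the 16 ways to assign the others, none is consistent with every speaker.
(For instance, with Wren=knight, Orin=knave, Iris=knave, Zane=knight, Orin's claim "exactly 2 of Farah, Wren, Orin, Iris, and Zane are knights" comes out true where it would need to be false.)
So Farah must be a knight, making "if Farah is a knave, then Zane is a knave" true. Taking Farah=knight, Wren=knight, Orin=knave, Iris=knave, Zane=knight, each remaining statement checks out:
  Wren (knight): "Iris and Orin are both knights or both knaves" — true. ✓
  Orin (knave): "exactly 2 of Farah, Wren, Orin, Iris, and Zane are knights" — false. ✓
  Iris (knave): "Zane and Orin are both knights or both knaves" — false. ✓
  Zane (knight): "Farah is a knight" — true. ✓
This is the unique consistent assignment.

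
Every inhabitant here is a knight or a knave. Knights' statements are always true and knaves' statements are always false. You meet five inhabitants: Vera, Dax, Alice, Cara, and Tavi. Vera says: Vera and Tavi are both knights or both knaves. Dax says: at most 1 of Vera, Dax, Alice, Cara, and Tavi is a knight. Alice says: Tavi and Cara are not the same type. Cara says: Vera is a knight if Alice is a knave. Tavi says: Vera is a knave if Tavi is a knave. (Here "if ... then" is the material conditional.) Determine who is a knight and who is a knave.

As a knight, Vera's statement "Vera and Tavi are both knights or both knaves" should be true; it is.
Dax is a knave; "at most 1 of Vera, Dax, Alice, Cara, and Tavi is a knight" is False, as required.
As a knave, Alice's statement "Tavi and Cara are not the same type" should be False; it is.
As a knight, Cara's statement "Vera is a knight if Alice is a knave" should be true; it is.
Tavi (knight): "Vera is a knave if Tavi is a knave" — true. ✓

Vera is a knight, Dax is a knave, Alice is a knave, Cara is a knight, and Tavi is a knight.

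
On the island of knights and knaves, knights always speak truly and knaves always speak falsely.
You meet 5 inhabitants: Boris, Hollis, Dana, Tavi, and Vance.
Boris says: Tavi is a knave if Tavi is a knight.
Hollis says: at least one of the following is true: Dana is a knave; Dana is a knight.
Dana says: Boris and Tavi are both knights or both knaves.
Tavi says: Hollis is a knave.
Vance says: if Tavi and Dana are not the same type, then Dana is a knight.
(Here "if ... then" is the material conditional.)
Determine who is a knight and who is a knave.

Boris is a knight, Hollis is a knight, Dana is a knave, Tavi is a knave, and Vance is a knight.

Boris (knight): "Tavi is a knave if Tavi is a knight" — true. ✓
Hollis is a knight, so "at least one of the following is true: Dana is a knave; Dana is a knight" must be true — and it is.
Dana is a knave, and the claim "Boris and Tavi are both knights or both knaves" is indeed False.
Tavi is a knave, and the claim "Hollis is a knave" is indeed False.
Vance is a knight; "if Tavi and Dana are not the same type, then Dana is a knight" is true, as required.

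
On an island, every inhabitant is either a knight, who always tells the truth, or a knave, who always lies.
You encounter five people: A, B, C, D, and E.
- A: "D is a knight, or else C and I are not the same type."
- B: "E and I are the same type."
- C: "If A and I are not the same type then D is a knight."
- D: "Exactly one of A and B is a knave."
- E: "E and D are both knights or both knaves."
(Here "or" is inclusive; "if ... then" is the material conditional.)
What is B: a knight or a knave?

B is a knave.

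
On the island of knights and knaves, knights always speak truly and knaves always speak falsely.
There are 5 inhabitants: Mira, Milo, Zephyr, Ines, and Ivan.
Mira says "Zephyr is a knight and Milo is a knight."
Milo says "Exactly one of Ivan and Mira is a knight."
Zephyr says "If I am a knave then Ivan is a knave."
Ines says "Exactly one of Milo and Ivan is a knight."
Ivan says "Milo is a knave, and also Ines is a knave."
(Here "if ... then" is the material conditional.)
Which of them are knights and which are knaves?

Mira is a knight, Milo is a knight, Zephyr is a knight, Ines is a knight, and Ivan is a knave.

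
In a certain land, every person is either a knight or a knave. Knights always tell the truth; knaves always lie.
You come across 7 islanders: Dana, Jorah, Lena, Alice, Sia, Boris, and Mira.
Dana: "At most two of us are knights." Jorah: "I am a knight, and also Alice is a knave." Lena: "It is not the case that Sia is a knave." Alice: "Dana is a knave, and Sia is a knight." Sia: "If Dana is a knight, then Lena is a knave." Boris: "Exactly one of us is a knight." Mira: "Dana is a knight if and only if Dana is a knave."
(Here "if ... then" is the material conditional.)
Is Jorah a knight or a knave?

Jorah is a knave.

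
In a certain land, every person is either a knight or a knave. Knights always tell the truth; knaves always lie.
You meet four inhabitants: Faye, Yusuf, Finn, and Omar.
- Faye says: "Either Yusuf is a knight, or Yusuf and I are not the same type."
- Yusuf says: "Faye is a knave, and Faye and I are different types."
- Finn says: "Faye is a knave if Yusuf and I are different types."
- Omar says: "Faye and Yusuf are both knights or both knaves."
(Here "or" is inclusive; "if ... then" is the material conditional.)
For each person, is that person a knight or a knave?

Faye is a knave, Yusuf is a knave, Finn is a knight, and Omar is a knight.

Faye is a knave, so "either Yusuf is a knight, or Yusuf and I are not the same type" must be False — and it is.
Yusuf (knave): "Faye is a knave, and Faye and I are different types" — False. ✓
Finn (knight): "Faye is a knave if Yusuf and I are different types" — true. ✓
Since Omar is a knight, "Faye and Yusuf are both knights or both knaves" needs to be true, which holds.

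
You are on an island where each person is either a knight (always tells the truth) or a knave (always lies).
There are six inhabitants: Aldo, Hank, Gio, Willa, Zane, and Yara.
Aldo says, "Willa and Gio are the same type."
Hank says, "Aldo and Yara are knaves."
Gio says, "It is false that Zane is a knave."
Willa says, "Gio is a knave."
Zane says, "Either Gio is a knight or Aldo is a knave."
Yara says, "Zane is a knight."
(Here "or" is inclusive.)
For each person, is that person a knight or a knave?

Aldo is a knave, Hank is a knave, Gio is a knight, Willa is a knave, Zane is a knight, and Yara is a knight.

Since Aldo is a knave, "Willa and Gio are the same type" needs to be False, which holds.
Since Hank is a knave, "Aldo and Yara are knaves" needs to be False, which holds.
As a knight, Gio's statement "it is false that Zane is a knave" should be true; it is.
Willa is a knave; "Gio is a knave" is False, as required.
Zane is a knight; "either Gio is a knight or Aldo is a knave" is true, as required.
Yara is a knight, so "Zane is a knight" must be true — and it is.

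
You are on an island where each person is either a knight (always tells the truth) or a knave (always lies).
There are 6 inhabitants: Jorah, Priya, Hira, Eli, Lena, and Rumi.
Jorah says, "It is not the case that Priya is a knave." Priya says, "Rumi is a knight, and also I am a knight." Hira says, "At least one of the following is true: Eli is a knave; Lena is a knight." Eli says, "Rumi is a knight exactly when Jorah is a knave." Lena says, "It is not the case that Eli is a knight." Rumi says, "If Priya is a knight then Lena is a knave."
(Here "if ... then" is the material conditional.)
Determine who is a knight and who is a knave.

As a knave, Jorah's statement "it is not the case that Priya is a knave" should be False; it is.
Priya is a knave, and the claim "Rumi is a knight, and also I am a knight" is indeed False.
Hira is a knave, and the claim "at least one of the following is true: Eli is a knave; Lena is a knight" is indeed False.
Eli (knight): "Rumi is a knight exactly when Jorah is a knave" — true. ✓
Since Lena is a knave, "it is not the case that Eli is a knight" needs to be False, which holds.
Rumi (knight): "if Priya is a knight then Lena is a knave" — true. ✓

Jorah is a knave, Priya is a knave, Hira is a knave, Eli is a knight, Lena is a knave, and Rumi is a knight.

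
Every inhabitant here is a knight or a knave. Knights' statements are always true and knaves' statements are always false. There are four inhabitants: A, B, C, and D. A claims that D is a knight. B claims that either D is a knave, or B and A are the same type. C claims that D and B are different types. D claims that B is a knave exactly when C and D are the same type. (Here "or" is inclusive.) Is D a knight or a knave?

D is a knight.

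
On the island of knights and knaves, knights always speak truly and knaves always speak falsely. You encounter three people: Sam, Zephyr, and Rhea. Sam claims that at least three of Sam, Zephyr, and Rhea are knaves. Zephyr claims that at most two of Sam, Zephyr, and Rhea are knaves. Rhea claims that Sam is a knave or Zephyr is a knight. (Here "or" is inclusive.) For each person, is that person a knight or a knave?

Since Sam is a knave, "at least three of Sam, Zephyr, and Rhea are knaves" needs to be false, which holds.
Zephyr is a knight; "at most two of Sam, Zephyr, and Rhea are knaves" is true, as required.
Since Rhea is a knight, "Sam is a knave or Zephyr is a knight" needs to be true, which holds.

Sam is a knave, Zephyr is a knight, and Rhea is a knight.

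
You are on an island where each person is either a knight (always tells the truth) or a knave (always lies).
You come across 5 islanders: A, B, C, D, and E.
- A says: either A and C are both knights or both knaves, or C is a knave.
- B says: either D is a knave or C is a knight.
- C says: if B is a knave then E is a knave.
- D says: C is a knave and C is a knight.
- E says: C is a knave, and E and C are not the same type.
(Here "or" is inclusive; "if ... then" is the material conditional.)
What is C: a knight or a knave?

Consistent assignments: {A=knight, B=knight, C=knight, D=knave, E=knave}; {A=knave, B=knight, C=knight, D=knave, E=knave}
In every consistent assignment, C is a knight.

C is a knight.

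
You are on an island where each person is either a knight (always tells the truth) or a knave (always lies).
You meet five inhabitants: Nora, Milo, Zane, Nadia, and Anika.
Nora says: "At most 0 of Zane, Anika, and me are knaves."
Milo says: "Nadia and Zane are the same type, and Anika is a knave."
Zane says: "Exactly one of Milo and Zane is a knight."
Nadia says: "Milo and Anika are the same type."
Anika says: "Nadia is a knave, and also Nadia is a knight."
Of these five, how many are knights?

1

The unique consistent assignment is Nora=knave, Milo=knave, Zane=knave, Nadia=knight, Anika=knave.
That has 1 knight.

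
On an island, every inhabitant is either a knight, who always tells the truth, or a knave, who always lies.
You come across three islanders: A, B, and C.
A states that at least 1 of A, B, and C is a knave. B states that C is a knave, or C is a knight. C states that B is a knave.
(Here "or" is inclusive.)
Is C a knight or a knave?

Consistent assignments: {A=knight, B=knight, C=knave}
In every consistent assignment, C is a knave.

C is a knave.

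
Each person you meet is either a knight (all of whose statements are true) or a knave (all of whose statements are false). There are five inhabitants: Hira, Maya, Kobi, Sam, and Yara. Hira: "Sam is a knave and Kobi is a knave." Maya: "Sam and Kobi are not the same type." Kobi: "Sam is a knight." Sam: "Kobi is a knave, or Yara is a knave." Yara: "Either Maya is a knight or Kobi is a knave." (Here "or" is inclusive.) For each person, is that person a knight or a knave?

Hira is a knave, Maya is a knave, Kobi is a knight, Sam is a knight, and Yara is a knave.

Hira is a knave, and the claim "Sam is a knave and Kobi is a knave" is indeed False.
As a knave, Maya's statement "Sam and Kobi are not the same type" should be False; it is.
Kobi is a knight, and the claim "Sam is a knight" is indeed True.
As a knight, Sam's statement "Kobi is a knave, or Yara is a knave" should be True; it is.
Yara is a knave, and the claim "either Maya is a knight or Kobi is a knave" is indeed False.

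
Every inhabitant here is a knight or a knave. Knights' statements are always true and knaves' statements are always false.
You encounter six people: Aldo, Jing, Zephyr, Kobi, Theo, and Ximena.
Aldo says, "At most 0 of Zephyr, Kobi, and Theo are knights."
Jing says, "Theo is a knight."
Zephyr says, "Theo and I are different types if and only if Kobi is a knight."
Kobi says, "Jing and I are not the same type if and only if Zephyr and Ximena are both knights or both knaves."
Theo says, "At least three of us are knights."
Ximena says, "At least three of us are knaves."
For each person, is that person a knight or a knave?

Aldo is a knave, Jing is a knight, Zephyr is a knave, Kobi is a knave, Theo is a knight, and Ximena is a knight.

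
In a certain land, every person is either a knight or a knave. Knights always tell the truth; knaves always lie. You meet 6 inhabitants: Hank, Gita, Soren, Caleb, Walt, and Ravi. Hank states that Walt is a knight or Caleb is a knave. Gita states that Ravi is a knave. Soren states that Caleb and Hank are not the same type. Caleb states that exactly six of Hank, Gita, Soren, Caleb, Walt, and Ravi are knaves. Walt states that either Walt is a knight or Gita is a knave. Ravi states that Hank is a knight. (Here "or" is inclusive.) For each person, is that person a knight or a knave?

Hank is a knight, Gita is a knave, Soren is a knight, Caleb is a knave, Walt is a knight, and Ravi is a knight.

As a knight, Hank's statement "Walt is a knight or Caleb is a knave" should be True; it is.
Gita (knave): "Ravi is a knave" — false. ✓
Soren is a knight, and the claim "Caleb and Hank are not the same type" is indeed True.
Caleb is a knave, so "exactly six of Hank, Gita, Soren, Caleb, Walt, and Ravi are knaves" must be false — and it is.
Since Walt is a knight, "either Walt is a knight or Gita is a knave" needs to be True, which holds.
Ravi is a knight, and the claim "Hank is a knight" is indeed True.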